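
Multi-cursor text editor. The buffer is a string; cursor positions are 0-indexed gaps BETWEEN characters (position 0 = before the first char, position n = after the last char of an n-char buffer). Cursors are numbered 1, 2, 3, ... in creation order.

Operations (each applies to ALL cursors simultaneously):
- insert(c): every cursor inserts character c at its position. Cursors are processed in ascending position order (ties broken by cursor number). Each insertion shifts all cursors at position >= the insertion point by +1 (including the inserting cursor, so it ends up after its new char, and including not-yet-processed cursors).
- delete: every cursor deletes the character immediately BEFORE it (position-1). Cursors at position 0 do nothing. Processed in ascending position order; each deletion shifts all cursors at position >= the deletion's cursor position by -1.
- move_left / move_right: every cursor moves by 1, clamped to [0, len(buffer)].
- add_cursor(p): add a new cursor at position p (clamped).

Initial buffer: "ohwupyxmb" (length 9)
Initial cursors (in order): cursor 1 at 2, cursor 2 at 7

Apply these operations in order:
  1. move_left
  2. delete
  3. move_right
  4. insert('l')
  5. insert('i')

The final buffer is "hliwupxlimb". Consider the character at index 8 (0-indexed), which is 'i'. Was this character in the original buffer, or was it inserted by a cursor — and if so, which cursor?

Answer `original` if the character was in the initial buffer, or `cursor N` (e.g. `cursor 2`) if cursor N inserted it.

Answer: cursor 2

Derivation:
After op 1 (move_left): buffer="ohwupyxmb" (len 9), cursors c1@1 c2@6, authorship .........
After op 2 (delete): buffer="hwupxmb" (len 7), cursors c1@0 c2@4, authorship .......
After op 3 (move_right): buffer="hwupxmb" (len 7), cursors c1@1 c2@5, authorship .......
After op 4 (insert('l')): buffer="hlwupxlmb" (len 9), cursors c1@2 c2@7, authorship .1....2..
After op 5 (insert('i')): buffer="hliwupxlimb" (len 11), cursors c1@3 c2@9, authorship .11....22..
Authorship (.=original, N=cursor N): . 1 1 . . . . 2 2 . .
Index 8: author = 2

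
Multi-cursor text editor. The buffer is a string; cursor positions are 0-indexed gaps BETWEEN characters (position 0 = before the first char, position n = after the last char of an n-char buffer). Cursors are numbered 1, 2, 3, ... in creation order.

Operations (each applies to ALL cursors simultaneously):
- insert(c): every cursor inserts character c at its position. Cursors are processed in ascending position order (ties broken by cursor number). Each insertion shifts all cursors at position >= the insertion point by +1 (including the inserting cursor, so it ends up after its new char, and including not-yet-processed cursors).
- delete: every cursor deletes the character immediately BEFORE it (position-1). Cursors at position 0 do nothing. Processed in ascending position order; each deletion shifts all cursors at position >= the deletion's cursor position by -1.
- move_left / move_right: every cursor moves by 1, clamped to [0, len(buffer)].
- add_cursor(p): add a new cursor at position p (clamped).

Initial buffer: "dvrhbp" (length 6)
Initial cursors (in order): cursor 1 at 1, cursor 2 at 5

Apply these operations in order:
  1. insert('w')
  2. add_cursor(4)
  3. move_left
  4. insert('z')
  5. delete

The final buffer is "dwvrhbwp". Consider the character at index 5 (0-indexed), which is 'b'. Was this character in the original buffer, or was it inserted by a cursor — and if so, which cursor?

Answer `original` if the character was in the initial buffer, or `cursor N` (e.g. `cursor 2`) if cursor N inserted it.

Answer: original

Derivation:
After op 1 (insert('w')): buffer="dwvrhbwp" (len 8), cursors c1@2 c2@7, authorship .1....2.
After op 2 (add_cursor(4)): buffer="dwvrhbwp" (len 8), cursors c1@2 c3@4 c2@7, authorship .1....2.
After op 3 (move_left): buffer="dwvrhbwp" (len 8), cursors c1@1 c3@3 c2@6, authorship .1....2.
After op 4 (insert('z')): buffer="dzwvzrhbzwp" (len 11), cursors c1@2 c3@5 c2@9, authorship .11.3...22.
After op 5 (delete): buffer="dwvrhbwp" (len 8), cursors c1@1 c3@3 c2@6, authorship .1....2.
Authorship (.=original, N=cursor N): . 1 . . . . 2 .
Index 5: author = original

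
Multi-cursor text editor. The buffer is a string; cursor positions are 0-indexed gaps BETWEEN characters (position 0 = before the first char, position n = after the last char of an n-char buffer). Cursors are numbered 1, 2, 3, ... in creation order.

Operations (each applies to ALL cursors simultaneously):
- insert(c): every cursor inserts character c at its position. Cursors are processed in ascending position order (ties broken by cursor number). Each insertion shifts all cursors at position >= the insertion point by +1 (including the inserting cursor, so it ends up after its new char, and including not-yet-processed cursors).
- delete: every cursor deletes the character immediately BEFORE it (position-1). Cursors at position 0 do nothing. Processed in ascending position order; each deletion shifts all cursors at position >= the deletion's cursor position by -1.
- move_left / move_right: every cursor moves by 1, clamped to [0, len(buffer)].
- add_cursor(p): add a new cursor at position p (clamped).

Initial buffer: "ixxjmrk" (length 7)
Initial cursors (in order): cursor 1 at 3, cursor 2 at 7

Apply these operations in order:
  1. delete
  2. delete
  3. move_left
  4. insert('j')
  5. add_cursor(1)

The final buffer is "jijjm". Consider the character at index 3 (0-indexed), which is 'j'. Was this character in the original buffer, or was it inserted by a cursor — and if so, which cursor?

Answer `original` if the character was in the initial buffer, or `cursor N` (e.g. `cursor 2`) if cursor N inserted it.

Answer: cursor 2

Derivation:
After op 1 (delete): buffer="ixjmr" (len 5), cursors c1@2 c2@5, authorship .....
After op 2 (delete): buffer="ijm" (len 3), cursors c1@1 c2@3, authorship ...
After op 3 (move_left): buffer="ijm" (len 3), cursors c1@0 c2@2, authorship ...
After op 4 (insert('j')): buffer="jijjm" (len 5), cursors c1@1 c2@4, authorship 1..2.
After op 5 (add_cursor(1)): buffer="jijjm" (len 5), cursors c1@1 c3@1 c2@4, authorship 1..2.
Authorship (.=original, N=cursor N): 1 . . 2 .
Index 3: author = 2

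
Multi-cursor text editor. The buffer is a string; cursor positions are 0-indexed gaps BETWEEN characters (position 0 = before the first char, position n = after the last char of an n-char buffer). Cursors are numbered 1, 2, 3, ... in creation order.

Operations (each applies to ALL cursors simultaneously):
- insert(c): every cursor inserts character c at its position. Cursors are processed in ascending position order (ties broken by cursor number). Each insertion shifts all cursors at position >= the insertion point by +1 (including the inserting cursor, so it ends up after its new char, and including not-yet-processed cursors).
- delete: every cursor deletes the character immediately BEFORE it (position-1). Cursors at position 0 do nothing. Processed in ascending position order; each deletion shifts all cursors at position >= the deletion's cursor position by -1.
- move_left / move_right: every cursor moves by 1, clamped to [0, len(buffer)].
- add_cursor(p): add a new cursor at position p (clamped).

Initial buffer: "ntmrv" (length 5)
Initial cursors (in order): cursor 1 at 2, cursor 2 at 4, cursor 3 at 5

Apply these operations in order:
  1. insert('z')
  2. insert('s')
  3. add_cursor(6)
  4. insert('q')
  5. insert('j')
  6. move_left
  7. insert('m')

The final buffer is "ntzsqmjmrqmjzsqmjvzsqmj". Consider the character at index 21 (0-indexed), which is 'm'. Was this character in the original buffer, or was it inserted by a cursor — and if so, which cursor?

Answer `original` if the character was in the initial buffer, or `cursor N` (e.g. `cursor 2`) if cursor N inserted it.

After op 1 (insert('z')): buffer="ntzmrzvz" (len 8), cursors c1@3 c2@6 c3@8, authorship ..1..2.3
After op 2 (insert('s')): buffer="ntzsmrzsvzs" (len 11), cursors c1@4 c2@8 c3@11, authorship ..11..22.33
After op 3 (add_cursor(6)): buffer="ntzsmrzsvzs" (len 11), cursors c1@4 c4@6 c2@8 c3@11, authorship ..11..22.33
After op 4 (insert('q')): buffer="ntzsqmrqzsqvzsq" (len 15), cursors c1@5 c4@8 c2@11 c3@15, authorship ..111..4222.333
After op 5 (insert('j')): buffer="ntzsqjmrqjzsqjvzsqj" (len 19), cursors c1@6 c4@10 c2@14 c3@19, authorship ..1111..442222.3333
After op 6 (move_left): buffer="ntzsqjmrqjzsqjvzsqj" (len 19), cursors c1@5 c4@9 c2@13 c3@18, authorship ..1111..442222.3333
After op 7 (insert('m')): buffer="ntzsqmjmrqmjzsqmjvzsqmj" (len 23), cursors c1@6 c4@11 c2@16 c3@22, authorship ..11111..44422222.33333
Authorship (.=original, N=cursor N): . . 1 1 1 1 1 . . 4 4 4 2 2 2 2 2 . 3 3 3 3 3
Index 21: author = 3

Answer: cursor 3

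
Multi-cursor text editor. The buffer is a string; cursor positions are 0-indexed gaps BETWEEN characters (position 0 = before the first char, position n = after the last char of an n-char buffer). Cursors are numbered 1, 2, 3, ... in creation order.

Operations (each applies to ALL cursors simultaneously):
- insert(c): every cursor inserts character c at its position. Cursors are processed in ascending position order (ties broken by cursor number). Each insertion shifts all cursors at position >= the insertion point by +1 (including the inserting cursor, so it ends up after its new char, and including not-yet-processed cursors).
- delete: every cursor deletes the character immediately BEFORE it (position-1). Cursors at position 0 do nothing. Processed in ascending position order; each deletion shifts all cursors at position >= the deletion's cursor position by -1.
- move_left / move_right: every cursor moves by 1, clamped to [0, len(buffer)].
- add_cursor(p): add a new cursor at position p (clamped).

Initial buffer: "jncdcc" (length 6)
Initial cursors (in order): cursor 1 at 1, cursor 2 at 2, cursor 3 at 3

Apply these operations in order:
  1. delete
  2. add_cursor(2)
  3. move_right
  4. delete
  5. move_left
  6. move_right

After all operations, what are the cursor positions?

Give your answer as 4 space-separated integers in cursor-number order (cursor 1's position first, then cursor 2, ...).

Answer: 1 1 1 1

Derivation:
After op 1 (delete): buffer="dcc" (len 3), cursors c1@0 c2@0 c3@0, authorship ...
After op 2 (add_cursor(2)): buffer="dcc" (len 3), cursors c1@0 c2@0 c3@0 c4@2, authorship ...
After op 3 (move_right): buffer="dcc" (len 3), cursors c1@1 c2@1 c3@1 c4@3, authorship ...
After op 4 (delete): buffer="c" (len 1), cursors c1@0 c2@0 c3@0 c4@1, authorship .
After op 5 (move_left): buffer="c" (len 1), cursors c1@0 c2@0 c3@0 c4@0, authorship .
After op 6 (move_right): buffer="c" (len 1), cursors c1@1 c2@1 c3@1 c4@1, authorship .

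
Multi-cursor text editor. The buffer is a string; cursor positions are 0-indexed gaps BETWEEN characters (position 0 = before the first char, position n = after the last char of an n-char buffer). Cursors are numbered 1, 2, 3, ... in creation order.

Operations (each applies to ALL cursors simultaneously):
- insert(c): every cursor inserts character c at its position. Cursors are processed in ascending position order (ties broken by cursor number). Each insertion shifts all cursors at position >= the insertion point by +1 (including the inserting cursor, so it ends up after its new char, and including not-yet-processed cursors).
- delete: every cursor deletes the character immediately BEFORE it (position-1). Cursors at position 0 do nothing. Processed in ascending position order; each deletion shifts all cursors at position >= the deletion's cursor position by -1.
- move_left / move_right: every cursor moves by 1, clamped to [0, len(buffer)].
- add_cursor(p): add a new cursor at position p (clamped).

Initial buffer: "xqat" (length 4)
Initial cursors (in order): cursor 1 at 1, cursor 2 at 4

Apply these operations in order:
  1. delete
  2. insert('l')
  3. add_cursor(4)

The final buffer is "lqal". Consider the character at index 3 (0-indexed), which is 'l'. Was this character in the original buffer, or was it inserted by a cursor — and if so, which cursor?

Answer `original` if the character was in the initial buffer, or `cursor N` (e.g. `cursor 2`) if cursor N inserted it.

After op 1 (delete): buffer="qa" (len 2), cursors c1@0 c2@2, authorship ..
After op 2 (insert('l')): buffer="lqal" (len 4), cursors c1@1 c2@4, authorship 1..2
After op 3 (add_cursor(4)): buffer="lqal" (len 4), cursors c1@1 c2@4 c3@4, authorship 1..2
Authorship (.=original, N=cursor N): 1 . . 2
Index 3: author = 2

Answer: cursor 2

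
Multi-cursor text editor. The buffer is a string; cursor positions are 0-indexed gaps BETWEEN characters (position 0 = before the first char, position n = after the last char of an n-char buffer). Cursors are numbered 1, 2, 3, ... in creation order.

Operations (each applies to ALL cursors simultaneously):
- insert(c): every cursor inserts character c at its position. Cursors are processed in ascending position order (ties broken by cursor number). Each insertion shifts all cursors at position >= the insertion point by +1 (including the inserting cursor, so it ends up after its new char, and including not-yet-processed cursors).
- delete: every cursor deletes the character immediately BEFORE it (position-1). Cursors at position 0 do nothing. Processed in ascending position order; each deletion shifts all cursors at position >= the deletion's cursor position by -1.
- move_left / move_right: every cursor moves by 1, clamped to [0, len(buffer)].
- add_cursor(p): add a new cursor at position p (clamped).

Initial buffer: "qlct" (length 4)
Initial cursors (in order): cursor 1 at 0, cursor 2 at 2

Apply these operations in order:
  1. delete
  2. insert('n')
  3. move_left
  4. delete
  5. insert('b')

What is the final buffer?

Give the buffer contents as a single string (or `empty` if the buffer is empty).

After op 1 (delete): buffer="qct" (len 3), cursors c1@0 c2@1, authorship ...
After op 2 (insert('n')): buffer="nqnct" (len 5), cursors c1@1 c2@3, authorship 1.2..
After op 3 (move_left): buffer="nqnct" (len 5), cursors c1@0 c2@2, authorship 1.2..
After op 4 (delete): buffer="nnct" (len 4), cursors c1@0 c2@1, authorship 12..
After op 5 (insert('b')): buffer="bnbnct" (len 6), cursors c1@1 c2@3, authorship 1122..

Answer: bnbnct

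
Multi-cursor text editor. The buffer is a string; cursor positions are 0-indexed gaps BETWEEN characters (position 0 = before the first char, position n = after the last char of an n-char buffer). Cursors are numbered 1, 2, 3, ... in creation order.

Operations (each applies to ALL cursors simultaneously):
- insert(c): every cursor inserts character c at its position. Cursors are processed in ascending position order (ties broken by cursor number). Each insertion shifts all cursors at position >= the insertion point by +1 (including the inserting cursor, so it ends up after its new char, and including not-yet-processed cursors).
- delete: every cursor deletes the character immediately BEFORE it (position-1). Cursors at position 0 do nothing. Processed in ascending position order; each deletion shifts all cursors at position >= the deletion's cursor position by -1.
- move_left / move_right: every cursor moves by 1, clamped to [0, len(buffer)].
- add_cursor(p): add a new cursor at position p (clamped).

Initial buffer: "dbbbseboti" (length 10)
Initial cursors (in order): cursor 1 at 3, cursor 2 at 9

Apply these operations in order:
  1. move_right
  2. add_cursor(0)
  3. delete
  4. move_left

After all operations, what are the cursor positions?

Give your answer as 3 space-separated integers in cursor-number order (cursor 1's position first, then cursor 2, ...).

Answer: 2 7 0

Derivation:
After op 1 (move_right): buffer="dbbbseboti" (len 10), cursors c1@4 c2@10, authorship ..........
After op 2 (add_cursor(0)): buffer="dbbbseboti" (len 10), cursors c3@0 c1@4 c2@10, authorship ..........
After op 3 (delete): buffer="dbbsebot" (len 8), cursors c3@0 c1@3 c2@8, authorship ........
After op 4 (move_left): buffer="dbbsebot" (len 8), cursors c3@0 c1@2 c2@7, authorship ........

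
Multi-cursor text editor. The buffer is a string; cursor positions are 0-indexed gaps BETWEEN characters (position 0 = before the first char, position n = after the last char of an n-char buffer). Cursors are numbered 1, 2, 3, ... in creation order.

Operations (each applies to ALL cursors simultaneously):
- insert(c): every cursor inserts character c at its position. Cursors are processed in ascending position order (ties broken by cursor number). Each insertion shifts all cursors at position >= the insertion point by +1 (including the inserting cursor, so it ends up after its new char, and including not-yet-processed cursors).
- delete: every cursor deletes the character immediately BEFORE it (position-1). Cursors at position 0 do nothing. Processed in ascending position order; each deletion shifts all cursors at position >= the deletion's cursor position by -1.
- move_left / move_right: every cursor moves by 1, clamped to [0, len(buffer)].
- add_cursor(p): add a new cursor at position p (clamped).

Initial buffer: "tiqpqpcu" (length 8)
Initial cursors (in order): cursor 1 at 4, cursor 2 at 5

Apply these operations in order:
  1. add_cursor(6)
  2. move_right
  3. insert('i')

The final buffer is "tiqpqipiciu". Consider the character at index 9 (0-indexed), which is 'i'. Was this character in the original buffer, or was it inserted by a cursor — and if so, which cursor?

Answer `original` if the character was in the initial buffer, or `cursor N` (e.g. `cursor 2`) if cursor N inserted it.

After op 1 (add_cursor(6)): buffer="tiqpqpcu" (len 8), cursors c1@4 c2@5 c3@6, authorship ........
After op 2 (move_right): buffer="tiqpqpcu" (len 8), cursors c1@5 c2@6 c3@7, authorship ........
After op 3 (insert('i')): buffer="tiqpqipiciu" (len 11), cursors c1@6 c2@8 c3@10, authorship .....1.2.3.
Authorship (.=original, N=cursor N): . . . . . 1 . 2 . 3 .
Index 9: author = 3

Answer: cursor 3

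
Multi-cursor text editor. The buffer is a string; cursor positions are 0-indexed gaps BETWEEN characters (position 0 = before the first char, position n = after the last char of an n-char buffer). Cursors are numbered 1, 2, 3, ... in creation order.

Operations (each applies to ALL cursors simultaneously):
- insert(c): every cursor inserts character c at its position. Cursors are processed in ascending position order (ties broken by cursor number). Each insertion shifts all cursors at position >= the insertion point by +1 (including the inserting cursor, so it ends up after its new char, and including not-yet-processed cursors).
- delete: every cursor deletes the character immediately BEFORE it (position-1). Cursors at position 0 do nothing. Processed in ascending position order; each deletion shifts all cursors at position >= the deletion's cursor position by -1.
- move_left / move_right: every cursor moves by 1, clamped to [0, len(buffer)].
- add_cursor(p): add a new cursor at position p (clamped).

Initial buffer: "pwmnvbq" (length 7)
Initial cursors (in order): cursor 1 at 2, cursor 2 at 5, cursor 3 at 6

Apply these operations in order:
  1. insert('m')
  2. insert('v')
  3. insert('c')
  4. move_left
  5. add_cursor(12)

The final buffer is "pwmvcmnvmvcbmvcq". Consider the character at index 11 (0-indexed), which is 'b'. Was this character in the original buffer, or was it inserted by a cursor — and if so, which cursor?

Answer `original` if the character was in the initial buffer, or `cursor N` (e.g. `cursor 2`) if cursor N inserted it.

Answer: original

Derivation:
After op 1 (insert('m')): buffer="pwmmnvmbmq" (len 10), cursors c1@3 c2@7 c3@9, authorship ..1...2.3.
After op 2 (insert('v')): buffer="pwmvmnvmvbmvq" (len 13), cursors c1@4 c2@9 c3@12, authorship ..11...22.33.
After op 3 (insert('c')): buffer="pwmvcmnvmvcbmvcq" (len 16), cursors c1@5 c2@11 c3@15, authorship ..111...222.333.
After op 4 (move_left): buffer="pwmvcmnvmvcbmvcq" (len 16), cursors c1@4 c2@10 c3@14, authorship ..111...222.333.
After op 5 (add_cursor(12)): buffer="pwmvcmnvmvcbmvcq" (len 16), cursors c1@4 c2@10 c4@12 c3@14, authorship ..111...222.333.
Authorship (.=original, N=cursor N): . . 1 1 1 . . . 2 2 2 . 3 3 3 .
Index 11: author = original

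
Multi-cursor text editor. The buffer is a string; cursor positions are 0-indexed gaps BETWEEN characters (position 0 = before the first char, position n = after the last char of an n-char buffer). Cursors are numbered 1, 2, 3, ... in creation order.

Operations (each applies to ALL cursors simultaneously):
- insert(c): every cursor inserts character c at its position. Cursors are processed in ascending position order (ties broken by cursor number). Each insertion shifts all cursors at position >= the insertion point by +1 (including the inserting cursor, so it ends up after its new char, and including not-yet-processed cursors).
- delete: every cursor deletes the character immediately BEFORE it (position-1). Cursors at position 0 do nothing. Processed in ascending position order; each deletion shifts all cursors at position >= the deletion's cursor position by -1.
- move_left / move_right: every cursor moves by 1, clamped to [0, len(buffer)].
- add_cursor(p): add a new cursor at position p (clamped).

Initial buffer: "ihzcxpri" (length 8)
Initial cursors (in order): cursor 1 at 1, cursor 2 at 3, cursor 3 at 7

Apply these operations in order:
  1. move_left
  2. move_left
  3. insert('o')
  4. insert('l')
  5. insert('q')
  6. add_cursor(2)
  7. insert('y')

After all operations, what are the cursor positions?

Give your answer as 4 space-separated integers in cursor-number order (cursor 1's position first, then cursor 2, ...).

Answer: 5 10 18 3

Derivation:
After op 1 (move_left): buffer="ihzcxpri" (len 8), cursors c1@0 c2@2 c3@6, authorship ........
After op 2 (move_left): buffer="ihzcxpri" (len 8), cursors c1@0 c2@1 c3@5, authorship ........
After op 3 (insert('o')): buffer="oiohzcxopri" (len 11), cursors c1@1 c2@3 c3@8, authorship 1.2....3...
After op 4 (insert('l')): buffer="oliolhzcxolpri" (len 14), cursors c1@2 c2@5 c3@11, authorship 11.22....33...
After op 5 (insert('q')): buffer="olqiolqhzcxolqpri" (len 17), cursors c1@3 c2@7 c3@14, authorship 111.222....333...
After op 6 (add_cursor(2)): buffer="olqiolqhzcxolqpri" (len 17), cursors c4@2 c1@3 c2@7 c3@14, authorship 111.222....333...
After op 7 (insert('y')): buffer="olyqyiolqyhzcxolqypri" (len 21), cursors c4@3 c1@5 c2@10 c3@18, authorship 11411.2222....3333...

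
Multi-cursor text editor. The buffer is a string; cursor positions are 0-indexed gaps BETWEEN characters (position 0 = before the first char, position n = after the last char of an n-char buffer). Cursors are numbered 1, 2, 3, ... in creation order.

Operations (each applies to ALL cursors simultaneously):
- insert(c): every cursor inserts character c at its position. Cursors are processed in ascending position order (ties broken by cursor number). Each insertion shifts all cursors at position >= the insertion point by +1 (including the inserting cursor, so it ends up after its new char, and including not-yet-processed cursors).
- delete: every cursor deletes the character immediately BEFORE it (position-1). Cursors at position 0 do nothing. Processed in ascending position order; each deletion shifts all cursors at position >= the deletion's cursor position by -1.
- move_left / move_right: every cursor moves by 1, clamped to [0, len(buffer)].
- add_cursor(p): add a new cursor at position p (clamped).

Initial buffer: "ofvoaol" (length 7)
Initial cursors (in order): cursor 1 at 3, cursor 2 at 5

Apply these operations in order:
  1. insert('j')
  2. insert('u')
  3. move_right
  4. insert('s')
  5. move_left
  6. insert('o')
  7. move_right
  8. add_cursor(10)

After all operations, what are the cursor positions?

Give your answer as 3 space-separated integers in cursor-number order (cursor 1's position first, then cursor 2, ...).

Answer: 8 14 10

Derivation:
After op 1 (insert('j')): buffer="ofvjoajol" (len 9), cursors c1@4 c2@7, authorship ...1..2..
After op 2 (insert('u')): buffer="ofvjuoajuol" (len 11), cursors c1@5 c2@9, authorship ...11..22..
After op 3 (move_right): buffer="ofvjuoajuol" (len 11), cursors c1@6 c2@10, authorship ...11..22..
After op 4 (insert('s')): buffer="ofvjuosajuosl" (len 13), cursors c1@7 c2@12, authorship ...11.1.22.2.
After op 5 (move_left): buffer="ofvjuosajuosl" (len 13), cursors c1@6 c2@11, authorship ...11.1.22.2.
After op 6 (insert('o')): buffer="ofvjuoosajuoosl" (len 15), cursors c1@7 c2@13, authorship ...11.11.22.22.
After op 7 (move_right): buffer="ofvjuoosajuoosl" (len 15), cursors c1@8 c2@14, authorship ...11.11.22.22.
After op 8 (add_cursor(10)): buffer="ofvjuoosajuoosl" (len 15), cursors c1@8 c3@10 c2@14, authorship ...11.11.22.22.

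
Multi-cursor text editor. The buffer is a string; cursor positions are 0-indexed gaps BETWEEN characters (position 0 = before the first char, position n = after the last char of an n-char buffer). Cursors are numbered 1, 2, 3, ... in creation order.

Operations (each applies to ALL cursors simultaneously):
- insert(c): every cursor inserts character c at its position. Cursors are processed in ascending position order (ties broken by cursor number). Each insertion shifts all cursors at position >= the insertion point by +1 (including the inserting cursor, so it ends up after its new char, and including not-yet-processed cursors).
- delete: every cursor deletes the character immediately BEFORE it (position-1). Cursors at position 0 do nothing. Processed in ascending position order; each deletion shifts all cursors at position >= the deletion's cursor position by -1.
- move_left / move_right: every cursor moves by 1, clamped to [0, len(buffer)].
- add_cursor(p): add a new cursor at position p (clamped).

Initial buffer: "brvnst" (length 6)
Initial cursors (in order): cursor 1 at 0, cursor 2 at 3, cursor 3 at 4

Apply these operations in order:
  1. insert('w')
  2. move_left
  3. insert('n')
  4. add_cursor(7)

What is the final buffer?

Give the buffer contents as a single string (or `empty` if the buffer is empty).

Answer: nwbrvnwnnwst

Derivation:
After op 1 (insert('w')): buffer="wbrvwnwst" (len 9), cursors c1@1 c2@5 c3@7, authorship 1...2.3..
After op 2 (move_left): buffer="wbrvwnwst" (len 9), cursors c1@0 c2@4 c3@6, authorship 1...2.3..
After op 3 (insert('n')): buffer="nwbrvnwnnwst" (len 12), cursors c1@1 c2@6 c3@9, authorship 11...22.33..
After op 4 (add_cursor(7)): buffer="nwbrvnwnnwst" (len 12), cursors c1@1 c2@6 c4@7 c3@9, authorship 11...22.33..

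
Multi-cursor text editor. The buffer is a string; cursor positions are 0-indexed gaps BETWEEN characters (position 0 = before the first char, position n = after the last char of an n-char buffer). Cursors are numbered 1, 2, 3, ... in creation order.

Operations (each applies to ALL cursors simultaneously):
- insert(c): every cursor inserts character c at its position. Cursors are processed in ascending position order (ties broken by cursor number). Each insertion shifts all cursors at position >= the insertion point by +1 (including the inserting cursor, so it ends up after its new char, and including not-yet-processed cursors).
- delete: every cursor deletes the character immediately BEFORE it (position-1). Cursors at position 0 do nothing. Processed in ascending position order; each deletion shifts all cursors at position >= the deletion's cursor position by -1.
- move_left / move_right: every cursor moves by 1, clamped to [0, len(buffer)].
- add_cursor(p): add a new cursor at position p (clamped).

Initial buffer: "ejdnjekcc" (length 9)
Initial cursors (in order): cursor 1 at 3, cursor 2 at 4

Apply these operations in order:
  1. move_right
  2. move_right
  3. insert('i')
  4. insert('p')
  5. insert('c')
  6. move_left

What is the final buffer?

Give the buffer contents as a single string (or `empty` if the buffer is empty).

Answer: ejdnjipceipckcc

Derivation:
After op 1 (move_right): buffer="ejdnjekcc" (len 9), cursors c1@4 c2@5, authorship .........
After op 2 (move_right): buffer="ejdnjekcc" (len 9), cursors c1@5 c2@6, authorship .........
After op 3 (insert('i')): buffer="ejdnjieikcc" (len 11), cursors c1@6 c2@8, authorship .....1.2...
After op 4 (insert('p')): buffer="ejdnjipeipkcc" (len 13), cursors c1@7 c2@10, authorship .....11.22...
After op 5 (insert('c')): buffer="ejdnjipceipckcc" (len 15), cursors c1@8 c2@12, authorship .....111.222...
After op 6 (move_left): buffer="ejdnjipceipckcc" (len 15), cursors c1@7 c2@11, authorship .....111.222...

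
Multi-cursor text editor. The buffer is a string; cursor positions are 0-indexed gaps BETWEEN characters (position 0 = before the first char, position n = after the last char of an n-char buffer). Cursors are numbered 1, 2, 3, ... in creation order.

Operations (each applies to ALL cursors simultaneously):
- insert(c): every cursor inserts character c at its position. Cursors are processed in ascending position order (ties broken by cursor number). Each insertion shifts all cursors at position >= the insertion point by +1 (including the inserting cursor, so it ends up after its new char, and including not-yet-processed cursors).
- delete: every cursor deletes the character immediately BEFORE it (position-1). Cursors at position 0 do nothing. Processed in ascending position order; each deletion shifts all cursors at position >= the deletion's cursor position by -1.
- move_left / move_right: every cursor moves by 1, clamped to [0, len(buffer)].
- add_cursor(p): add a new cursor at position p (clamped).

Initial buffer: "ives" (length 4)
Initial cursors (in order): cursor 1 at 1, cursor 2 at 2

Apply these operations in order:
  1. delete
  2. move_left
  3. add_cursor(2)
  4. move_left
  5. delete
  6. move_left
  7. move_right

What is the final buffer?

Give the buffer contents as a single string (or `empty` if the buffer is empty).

Answer: s

Derivation:
After op 1 (delete): buffer="es" (len 2), cursors c1@0 c2@0, authorship ..
After op 2 (move_left): buffer="es" (len 2), cursors c1@0 c2@0, authorship ..
After op 3 (add_cursor(2)): buffer="es" (len 2), cursors c1@0 c2@0 c3@2, authorship ..
After op 4 (move_left): buffer="es" (len 2), cursors c1@0 c2@0 c3@1, authorship ..
After op 5 (delete): buffer="s" (len 1), cursors c1@0 c2@0 c3@0, authorship .
After op 6 (move_left): buffer="s" (len 1), cursors c1@0 c2@0 c3@0, authorship .
After op 7 (move_right): buffer="s" (len 1), cursors c1@1 c2@1 c3@1, authorship .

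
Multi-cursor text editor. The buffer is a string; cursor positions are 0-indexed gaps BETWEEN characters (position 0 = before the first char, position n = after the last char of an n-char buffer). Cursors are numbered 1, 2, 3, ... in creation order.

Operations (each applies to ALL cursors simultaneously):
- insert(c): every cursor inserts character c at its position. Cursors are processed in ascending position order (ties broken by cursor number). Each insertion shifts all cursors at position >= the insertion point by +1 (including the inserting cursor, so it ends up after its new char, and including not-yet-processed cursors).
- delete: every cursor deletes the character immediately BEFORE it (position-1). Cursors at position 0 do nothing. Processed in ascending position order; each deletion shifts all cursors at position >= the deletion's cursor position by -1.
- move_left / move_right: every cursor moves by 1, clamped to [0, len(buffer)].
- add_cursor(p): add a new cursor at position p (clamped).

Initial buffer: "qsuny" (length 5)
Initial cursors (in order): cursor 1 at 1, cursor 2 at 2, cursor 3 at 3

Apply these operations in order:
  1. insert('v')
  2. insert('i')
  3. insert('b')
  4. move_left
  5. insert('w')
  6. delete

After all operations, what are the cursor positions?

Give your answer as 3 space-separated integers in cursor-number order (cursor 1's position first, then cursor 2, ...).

After op 1 (insert('v')): buffer="qvsvuvny" (len 8), cursors c1@2 c2@4 c3@6, authorship .1.2.3..
After op 2 (insert('i')): buffer="qvisviuviny" (len 11), cursors c1@3 c2@6 c3@9, authorship .11.22.33..
After op 3 (insert('b')): buffer="qvibsvibuvibny" (len 14), cursors c1@4 c2@8 c3@12, authorship .111.222.333..
After op 4 (move_left): buffer="qvibsvibuvibny" (len 14), cursors c1@3 c2@7 c3@11, authorship .111.222.333..
After op 5 (insert('w')): buffer="qviwbsviwbuviwbny" (len 17), cursors c1@4 c2@9 c3@14, authorship .1111.2222.3333..
After op 6 (delete): buffer="qvibsvibuvibny" (len 14), cursors c1@3 c2@7 c3@11, authorship .111.222.333..

Answer: 3 7 11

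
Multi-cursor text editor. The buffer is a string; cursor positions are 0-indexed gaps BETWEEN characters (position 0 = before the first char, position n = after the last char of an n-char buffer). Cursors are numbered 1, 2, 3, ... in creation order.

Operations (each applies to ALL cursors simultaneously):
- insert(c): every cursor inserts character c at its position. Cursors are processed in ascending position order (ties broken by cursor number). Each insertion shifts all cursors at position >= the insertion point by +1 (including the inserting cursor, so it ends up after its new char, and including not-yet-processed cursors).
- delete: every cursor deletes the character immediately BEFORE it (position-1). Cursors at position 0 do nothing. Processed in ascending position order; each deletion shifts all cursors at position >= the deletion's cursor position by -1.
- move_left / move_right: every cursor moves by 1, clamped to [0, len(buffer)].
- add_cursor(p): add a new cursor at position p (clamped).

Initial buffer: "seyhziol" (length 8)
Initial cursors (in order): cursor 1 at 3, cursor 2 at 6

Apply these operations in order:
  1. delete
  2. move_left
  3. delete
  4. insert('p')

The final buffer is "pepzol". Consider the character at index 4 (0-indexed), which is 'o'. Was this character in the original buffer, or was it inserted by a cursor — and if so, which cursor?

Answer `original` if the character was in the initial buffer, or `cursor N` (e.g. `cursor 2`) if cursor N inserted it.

After op 1 (delete): buffer="sehzol" (len 6), cursors c1@2 c2@4, authorship ......
After op 2 (move_left): buffer="sehzol" (len 6), cursors c1@1 c2@3, authorship ......
After op 3 (delete): buffer="ezol" (len 4), cursors c1@0 c2@1, authorship ....
After op 4 (insert('p')): buffer="pepzol" (len 6), cursors c1@1 c2@3, authorship 1.2...
Authorship (.=original, N=cursor N): 1 . 2 . . .
Index 4: author = original

Answer: original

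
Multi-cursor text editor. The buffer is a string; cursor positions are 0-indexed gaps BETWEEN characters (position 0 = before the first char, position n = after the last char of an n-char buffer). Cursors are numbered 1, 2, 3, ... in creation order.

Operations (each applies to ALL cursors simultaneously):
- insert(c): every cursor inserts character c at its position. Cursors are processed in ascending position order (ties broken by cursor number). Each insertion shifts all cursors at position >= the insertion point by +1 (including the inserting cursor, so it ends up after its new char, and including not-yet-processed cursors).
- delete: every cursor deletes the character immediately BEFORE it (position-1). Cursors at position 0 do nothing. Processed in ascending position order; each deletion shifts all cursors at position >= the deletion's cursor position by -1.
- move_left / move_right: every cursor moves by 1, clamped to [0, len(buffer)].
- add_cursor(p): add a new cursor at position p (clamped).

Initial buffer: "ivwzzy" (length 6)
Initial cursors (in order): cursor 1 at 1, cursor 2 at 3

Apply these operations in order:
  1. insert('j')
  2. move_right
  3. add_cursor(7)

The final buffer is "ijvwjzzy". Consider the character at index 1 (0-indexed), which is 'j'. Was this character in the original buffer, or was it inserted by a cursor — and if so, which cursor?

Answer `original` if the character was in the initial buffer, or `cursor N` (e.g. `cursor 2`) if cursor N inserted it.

After op 1 (insert('j')): buffer="ijvwjzzy" (len 8), cursors c1@2 c2@5, authorship .1..2...
After op 2 (move_right): buffer="ijvwjzzy" (len 8), cursors c1@3 c2@6, authorship .1..2...
After op 3 (add_cursor(7)): buffer="ijvwjzzy" (len 8), cursors c1@3 c2@6 c3@7, authorship .1..2...
Authorship (.=original, N=cursor N): . 1 . . 2 . . .
Index 1: author = 1

Answer: cursor 1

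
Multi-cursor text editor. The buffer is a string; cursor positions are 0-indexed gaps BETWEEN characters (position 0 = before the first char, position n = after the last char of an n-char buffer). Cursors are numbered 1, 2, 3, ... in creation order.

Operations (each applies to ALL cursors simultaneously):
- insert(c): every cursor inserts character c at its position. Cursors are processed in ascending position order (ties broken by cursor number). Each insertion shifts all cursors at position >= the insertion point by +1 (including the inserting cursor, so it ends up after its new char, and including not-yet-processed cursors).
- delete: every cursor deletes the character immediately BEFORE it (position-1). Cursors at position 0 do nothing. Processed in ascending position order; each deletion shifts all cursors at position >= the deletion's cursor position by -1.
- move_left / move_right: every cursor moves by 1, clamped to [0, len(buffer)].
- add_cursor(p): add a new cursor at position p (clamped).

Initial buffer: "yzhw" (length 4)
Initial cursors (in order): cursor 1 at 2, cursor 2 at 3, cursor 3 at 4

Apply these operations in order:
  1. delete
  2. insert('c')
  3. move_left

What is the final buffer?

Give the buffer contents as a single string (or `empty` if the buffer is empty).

Answer: yccc

Derivation:
After op 1 (delete): buffer="y" (len 1), cursors c1@1 c2@1 c3@1, authorship .
After op 2 (insert('c')): buffer="yccc" (len 4), cursors c1@4 c2@4 c3@4, authorship .123
After op 3 (move_left): buffer="yccc" (len 4), cursors c1@3 c2@3 c3@3, authorship .123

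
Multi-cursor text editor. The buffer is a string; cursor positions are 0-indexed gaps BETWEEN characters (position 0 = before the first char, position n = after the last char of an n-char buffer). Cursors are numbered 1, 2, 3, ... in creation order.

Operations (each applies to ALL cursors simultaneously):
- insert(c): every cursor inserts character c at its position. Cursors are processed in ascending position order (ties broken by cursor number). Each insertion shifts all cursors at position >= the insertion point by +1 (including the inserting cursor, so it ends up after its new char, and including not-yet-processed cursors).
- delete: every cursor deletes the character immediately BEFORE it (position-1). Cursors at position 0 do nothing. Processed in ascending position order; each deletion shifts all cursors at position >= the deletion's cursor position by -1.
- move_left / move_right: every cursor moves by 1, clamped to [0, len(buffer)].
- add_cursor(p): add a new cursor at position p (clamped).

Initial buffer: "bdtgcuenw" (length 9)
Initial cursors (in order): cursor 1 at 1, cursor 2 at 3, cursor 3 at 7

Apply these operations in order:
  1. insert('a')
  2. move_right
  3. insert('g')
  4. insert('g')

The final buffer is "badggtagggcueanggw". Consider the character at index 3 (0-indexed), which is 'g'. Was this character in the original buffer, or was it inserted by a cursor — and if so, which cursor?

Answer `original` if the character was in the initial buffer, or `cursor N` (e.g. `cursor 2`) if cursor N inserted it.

Answer: cursor 1

Derivation:
After op 1 (insert('a')): buffer="badtagcueanw" (len 12), cursors c1@2 c2@5 c3@10, authorship .1..2....3..
After op 2 (move_right): buffer="badtagcueanw" (len 12), cursors c1@3 c2@6 c3@11, authorship .1..2....3..
After op 3 (insert('g')): buffer="badgtaggcueangw" (len 15), cursors c1@4 c2@8 c3@14, authorship .1.1.2.2...3.3.
After op 4 (insert('g')): buffer="badggtagggcueanggw" (len 18), cursors c1@5 c2@10 c3@17, authorship .1.11.2.22...3.33.
Authorship (.=original, N=cursor N): . 1 . 1 1 . 2 . 2 2 . . . 3 . 3 3 .
Index 3: author = 1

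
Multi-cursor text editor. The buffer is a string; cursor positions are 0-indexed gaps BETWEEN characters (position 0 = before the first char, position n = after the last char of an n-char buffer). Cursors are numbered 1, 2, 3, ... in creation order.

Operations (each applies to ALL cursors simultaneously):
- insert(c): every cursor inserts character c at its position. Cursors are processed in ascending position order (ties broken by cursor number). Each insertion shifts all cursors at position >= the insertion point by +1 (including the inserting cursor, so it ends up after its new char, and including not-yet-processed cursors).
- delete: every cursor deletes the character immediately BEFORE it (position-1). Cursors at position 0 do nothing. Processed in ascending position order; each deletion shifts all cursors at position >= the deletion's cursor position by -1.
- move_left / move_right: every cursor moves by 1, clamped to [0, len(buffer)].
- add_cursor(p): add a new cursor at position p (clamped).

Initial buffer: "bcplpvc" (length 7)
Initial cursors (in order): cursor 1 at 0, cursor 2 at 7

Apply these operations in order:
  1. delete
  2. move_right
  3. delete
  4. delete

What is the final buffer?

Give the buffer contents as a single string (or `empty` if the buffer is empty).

After op 1 (delete): buffer="bcplpv" (len 6), cursors c1@0 c2@6, authorship ......
After op 2 (move_right): buffer="bcplpv" (len 6), cursors c1@1 c2@6, authorship ......
After op 3 (delete): buffer="cplp" (len 4), cursors c1@0 c2@4, authorship ....
After op 4 (delete): buffer="cpl" (len 3), cursors c1@0 c2@3, authorship ...

Answer: cpl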